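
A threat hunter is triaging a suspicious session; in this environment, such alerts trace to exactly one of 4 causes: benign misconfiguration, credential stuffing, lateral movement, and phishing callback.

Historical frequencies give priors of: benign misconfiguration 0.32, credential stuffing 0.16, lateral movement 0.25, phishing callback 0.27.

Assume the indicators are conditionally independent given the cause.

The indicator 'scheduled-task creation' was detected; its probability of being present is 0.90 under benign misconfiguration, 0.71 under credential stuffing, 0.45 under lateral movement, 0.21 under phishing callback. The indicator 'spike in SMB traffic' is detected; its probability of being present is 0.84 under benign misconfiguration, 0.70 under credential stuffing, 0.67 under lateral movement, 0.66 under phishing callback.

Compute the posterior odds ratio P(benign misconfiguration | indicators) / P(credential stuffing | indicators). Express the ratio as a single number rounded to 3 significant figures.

Posterior odds equal prior odds times the likelihood ratio; only the two competing hypotheses matter.
  benign misconfiguration: 0.32 × 0.90 × 0.84 = 0.24192
  credential stuffing: 0.16 × 0.71 × 0.70 = 0.07952
Odds(benign misconfiguration : credential stuffing) = 0.24192 / 0.07952 ≈ 3.04.

3.04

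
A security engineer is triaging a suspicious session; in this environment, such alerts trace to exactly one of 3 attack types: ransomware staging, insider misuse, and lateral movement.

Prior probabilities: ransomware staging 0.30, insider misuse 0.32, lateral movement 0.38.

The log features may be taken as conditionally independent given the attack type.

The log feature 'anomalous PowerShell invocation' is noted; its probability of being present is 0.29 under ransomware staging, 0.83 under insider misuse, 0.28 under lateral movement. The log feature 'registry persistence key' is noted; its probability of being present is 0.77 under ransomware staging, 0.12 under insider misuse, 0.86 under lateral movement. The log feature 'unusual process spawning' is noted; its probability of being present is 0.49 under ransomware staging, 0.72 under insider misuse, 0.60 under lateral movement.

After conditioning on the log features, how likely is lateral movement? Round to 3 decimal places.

0.496

Multiply each prior by the joint likelihood of the log feature pattern:
  ransomware staging: 0.30 × 0.29 × 0.77 × 0.49 = 0.032825
  insider misuse: 0.32 × 0.83 × 0.12 × 0.72 = 0.022948
  lateral movement: 0.38 × 0.28 × 0.86 × 0.60 = 0.054902
Marginal likelihood of the evidence = 0.11068.
P(lateral movement | evidence) = 0.054902 / 0.11068 ≈ 0.496.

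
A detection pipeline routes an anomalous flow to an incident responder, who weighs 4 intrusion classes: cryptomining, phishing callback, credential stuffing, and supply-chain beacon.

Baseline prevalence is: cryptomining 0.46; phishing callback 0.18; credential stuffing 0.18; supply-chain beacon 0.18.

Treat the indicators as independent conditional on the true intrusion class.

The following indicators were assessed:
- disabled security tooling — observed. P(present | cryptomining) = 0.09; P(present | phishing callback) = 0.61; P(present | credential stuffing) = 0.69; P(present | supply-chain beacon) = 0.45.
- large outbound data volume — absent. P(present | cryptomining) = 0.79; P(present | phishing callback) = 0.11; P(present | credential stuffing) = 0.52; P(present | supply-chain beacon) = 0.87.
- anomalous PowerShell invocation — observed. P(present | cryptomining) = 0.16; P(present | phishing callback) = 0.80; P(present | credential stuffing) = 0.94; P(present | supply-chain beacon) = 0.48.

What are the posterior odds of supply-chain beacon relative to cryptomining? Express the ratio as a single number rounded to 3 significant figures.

3.63

The normalizing constant cancels in an odds ratio, so compute prior × likelihood for the two hypotheses only (using 1 − P(present | H) for each absent indicator):
  supply-chain beacon: 0.18 × 0.45 × (1 − 0.87) × 0.48 = 0.0050544
  cryptomining: 0.46 × 0.09 × (1 − 0.79) × 0.16 = 0.001391
Odds(supply-chain beacon : cryptomining) = 0.0050544 / 0.001391 ≈ 3.63.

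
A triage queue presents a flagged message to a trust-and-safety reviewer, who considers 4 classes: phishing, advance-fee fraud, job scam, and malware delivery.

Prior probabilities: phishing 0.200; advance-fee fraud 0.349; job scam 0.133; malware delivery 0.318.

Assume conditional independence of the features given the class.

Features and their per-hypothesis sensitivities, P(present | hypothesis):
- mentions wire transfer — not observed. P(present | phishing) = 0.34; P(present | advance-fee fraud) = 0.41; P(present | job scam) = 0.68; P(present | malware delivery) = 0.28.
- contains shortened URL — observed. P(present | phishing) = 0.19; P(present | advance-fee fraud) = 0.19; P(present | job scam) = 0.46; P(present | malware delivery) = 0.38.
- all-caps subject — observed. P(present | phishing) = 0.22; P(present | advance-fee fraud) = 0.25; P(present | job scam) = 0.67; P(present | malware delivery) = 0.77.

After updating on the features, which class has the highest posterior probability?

malware delivery

Multiply each prior by the joint likelihood of the feature pattern (using 1 − P(present | H) for each absent feature):
  phishing: 0.200 × (1 − 0.34) × 0.19 × 0.22 = 0.0055176
  advance-fee fraud: 0.349 × (1 − 0.41) × 0.19 × 0.25 = 0.0097807
  job scam: 0.133 × (1 − 0.68) × 0.46 × 0.67 = 0.013117
  malware delivery: 0.318 × (1 − 0.28) × 0.38 × 0.77 = 0.066994
Marginal likelihood of the evidence = 0.095409.
P(phishing | evidence) ≈ 0.0055176 / 0.095409 ≈ 0.058
P(advance-fee fraud | evidence) ≈ 0.0097807 / 0.095409 ≈ 0.103
P(job scam | evidence) ≈ 0.013117 / 0.095409 ≈ 0.137
P(malware delivery | evidence) ≈ 0.066994 / 0.095409 ≈ 0.702
The largest is 0.702, so malware delivery is most probable.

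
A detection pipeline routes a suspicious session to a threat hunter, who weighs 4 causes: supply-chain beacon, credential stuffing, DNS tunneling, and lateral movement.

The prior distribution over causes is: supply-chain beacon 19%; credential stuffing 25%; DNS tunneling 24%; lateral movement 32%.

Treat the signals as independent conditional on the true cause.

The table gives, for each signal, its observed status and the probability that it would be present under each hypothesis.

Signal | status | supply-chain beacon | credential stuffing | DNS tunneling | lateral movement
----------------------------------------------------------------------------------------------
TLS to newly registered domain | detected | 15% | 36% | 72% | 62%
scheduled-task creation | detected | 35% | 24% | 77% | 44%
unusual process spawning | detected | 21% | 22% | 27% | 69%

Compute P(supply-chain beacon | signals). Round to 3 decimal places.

0.020

By Bayes' rule with conditional independence, the unnormalized weight for each hypothesis is prior × ∏ likelihoods:
  supply-chain beacon: 0.19 × 0.15 × 0.35 × 0.21 = 0.0020947
  credential stuffing: 0.25 × 0.36 × 0.24 × 0.22 = 0.004752
  DNS tunneling: 0.24 × 0.72 × 0.77 × 0.27 = 0.035925
  lateral movement: 0.32 × 0.62 × 0.44 × 0.69 = 0.060234
Marginal likelihood of the evidence = 0.10301.
P(supply-chain beacon | evidence) = 0.0020947 / 0.10301 ≈ 0.020.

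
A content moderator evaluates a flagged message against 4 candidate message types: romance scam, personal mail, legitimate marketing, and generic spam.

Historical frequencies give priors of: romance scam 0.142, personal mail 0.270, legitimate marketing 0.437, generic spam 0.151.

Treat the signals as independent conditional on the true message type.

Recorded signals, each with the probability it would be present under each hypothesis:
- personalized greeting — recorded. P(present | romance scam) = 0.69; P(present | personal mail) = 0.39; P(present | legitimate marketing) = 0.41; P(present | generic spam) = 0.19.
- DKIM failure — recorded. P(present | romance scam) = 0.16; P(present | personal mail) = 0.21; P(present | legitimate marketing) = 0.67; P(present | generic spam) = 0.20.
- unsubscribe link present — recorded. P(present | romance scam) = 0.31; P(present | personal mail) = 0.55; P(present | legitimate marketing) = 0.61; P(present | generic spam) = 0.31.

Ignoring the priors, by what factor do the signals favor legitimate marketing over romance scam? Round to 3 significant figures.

The Bayes factor is the ratio of the joint likelihoods of the signal pattern under the two hypotheses.
  legitimate marketing: 0.41 × 0.67 × 0.61 = 0.16757
  romance scam: 0.69 × 0.16 × 0.31 = 0.034224
Bayes factor = 0.16757 / 0.034224 ≈ 4.90

4.90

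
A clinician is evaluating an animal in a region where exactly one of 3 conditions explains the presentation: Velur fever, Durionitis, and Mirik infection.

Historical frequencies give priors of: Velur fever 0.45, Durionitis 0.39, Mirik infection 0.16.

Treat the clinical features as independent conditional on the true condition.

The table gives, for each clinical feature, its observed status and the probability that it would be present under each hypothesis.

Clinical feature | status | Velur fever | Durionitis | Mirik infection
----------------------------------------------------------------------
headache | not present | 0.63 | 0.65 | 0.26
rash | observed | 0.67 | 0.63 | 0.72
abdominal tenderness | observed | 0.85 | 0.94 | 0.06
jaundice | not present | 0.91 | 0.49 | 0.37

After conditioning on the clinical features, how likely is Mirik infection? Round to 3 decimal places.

By Bayes' rule with conditional independence, the unnormalized weight for each hypothesis is prior × ∏ likelihoods (using 1 − P(present | H) for each absent clinical feature):
  Velur fever: 0.45 × (1 − 0.63) × 0.67 × 0.85 × (1 − 0.91) = 0.008534
  Durionitis: 0.39 × (1 − 0.65) × 0.63 × 0.94 × (1 − 0.49) = 0.041226
  Mirik infection: 0.16 × (1 − 0.26) × 0.72 × 0.06 × (1 − 0.37) = 0.0032224
Marginal likelihood of the evidence = 0.052982.
P(Mirik infection | evidence) = 0.0032224 / 0.052982 ≈ 0.061.

0.061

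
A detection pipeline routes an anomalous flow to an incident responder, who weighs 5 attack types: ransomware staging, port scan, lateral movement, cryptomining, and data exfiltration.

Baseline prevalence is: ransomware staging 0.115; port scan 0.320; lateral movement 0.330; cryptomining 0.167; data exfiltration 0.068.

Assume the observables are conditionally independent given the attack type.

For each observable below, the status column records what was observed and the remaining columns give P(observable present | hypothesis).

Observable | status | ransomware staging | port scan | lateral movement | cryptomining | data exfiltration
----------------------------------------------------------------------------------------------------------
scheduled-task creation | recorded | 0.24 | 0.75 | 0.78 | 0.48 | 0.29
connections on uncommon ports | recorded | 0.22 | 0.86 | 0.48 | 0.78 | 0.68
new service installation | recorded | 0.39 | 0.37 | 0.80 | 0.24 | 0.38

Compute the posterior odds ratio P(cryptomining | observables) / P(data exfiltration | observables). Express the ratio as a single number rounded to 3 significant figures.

Posterior odds equal prior odds times the likelihood ratio; only the two competing hypotheses matter.
  cryptomining: 0.167 × 0.48 × 0.78 × 0.24 = 0.015006
  data exfiltration: 0.068 × 0.29 × 0.68 × 0.38 = 0.0050956
Posterior odds = 0.015006 / 0.0050956 ≈ 2.94.

2.94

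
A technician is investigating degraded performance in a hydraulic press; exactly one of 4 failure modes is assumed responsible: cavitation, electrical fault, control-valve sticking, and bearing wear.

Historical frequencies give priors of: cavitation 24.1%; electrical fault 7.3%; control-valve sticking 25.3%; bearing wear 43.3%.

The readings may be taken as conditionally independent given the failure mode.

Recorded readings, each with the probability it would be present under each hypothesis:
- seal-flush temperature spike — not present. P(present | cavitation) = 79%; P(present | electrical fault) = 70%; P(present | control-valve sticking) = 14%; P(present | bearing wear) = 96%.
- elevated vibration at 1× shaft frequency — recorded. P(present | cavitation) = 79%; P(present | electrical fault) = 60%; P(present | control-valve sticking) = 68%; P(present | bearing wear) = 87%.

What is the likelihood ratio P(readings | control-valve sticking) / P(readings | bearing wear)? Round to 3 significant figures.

16.8

Take the product of per-reading likelihoods under each hypothesis (using 1 − P(present | H) for each absent reading), then divide.
  control-valve sticking: (1 − 0.14) × 0.68 = 0.5848
  bearing wear: (1 − 0.96) × 0.87 = 0.0348
Bayes factor = 0.5848 / 0.0348 ≈ 16.8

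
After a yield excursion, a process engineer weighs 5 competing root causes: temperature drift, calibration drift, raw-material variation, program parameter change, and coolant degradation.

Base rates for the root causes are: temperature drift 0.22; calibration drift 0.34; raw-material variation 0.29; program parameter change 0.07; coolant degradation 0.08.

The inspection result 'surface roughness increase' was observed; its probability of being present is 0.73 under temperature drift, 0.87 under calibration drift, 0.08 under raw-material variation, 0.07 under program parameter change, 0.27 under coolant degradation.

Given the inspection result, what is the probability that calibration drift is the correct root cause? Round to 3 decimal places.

By Bayes' rule, the unnormalized weight for each hypothesis is prior × likelihood:
  temperature drift: 0.22 × 0.73 = 0.1606
  calibration drift: 0.34 × 0.87 = 0.2958
  raw-material variation: 0.29 × 0.08 = 0.0232
  program parameter change: 0.07 × 0.07 = 0.0049
  coolant degradation: 0.08 × 0.27 = 0.0216
Marginal likelihood of the evidence = 0.5061.
P(calibration drift | evidence) = 0.2958 / 0.5061 ≈ 0.584.

0.584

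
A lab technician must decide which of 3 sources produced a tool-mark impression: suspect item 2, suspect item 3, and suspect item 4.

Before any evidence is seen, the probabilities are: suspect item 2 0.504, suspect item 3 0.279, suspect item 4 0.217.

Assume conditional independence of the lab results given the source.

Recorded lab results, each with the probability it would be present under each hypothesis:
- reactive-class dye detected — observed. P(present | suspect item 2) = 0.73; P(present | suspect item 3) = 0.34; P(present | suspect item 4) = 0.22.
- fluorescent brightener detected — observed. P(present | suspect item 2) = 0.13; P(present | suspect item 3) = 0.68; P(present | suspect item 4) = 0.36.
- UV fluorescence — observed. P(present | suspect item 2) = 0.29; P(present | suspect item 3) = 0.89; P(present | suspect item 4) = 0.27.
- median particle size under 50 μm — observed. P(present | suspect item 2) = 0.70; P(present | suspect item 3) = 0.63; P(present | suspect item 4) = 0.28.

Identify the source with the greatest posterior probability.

suspect item 3

Multiply each prior by the joint likelihood of the lab result pattern:
  suspect item 2: 0.504 × 0.73 × 0.13 × 0.29 × 0.70 = 0.0097094
  suspect item 3: 0.279 × 0.34 × 0.68 × 0.89 × 0.63 = 0.036168
  suspect item 4: 0.217 × 0.22 × 0.36 × 0.27 × 0.28 = 0.0012993
The unnormalized weights sum to 0.047177.
P(suspect item 2 | evidence) ≈ 0.0097094 / 0.047177 ≈ 0.206
P(suspect item 3 | evidence) ≈ 0.036168 / 0.047177 ≈ 0.767
P(suspect item 4 | evidence) ≈ 0.0012993 / 0.047177 ≈ 0.028
The largest is 0.767, so suspect item 3 is most probable.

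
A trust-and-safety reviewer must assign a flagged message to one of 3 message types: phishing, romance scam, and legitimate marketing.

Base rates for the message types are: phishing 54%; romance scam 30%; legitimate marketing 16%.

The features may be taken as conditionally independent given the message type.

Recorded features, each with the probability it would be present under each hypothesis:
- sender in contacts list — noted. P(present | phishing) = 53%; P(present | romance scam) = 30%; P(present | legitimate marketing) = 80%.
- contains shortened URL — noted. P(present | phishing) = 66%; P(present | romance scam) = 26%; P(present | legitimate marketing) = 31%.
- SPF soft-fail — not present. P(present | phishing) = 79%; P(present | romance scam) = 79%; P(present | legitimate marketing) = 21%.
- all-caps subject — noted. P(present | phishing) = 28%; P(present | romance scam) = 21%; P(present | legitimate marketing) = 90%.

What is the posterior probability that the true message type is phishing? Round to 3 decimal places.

By Bayes' rule with conditional independence, the unnormalized weight for each hypothesis is prior × ∏ likelihoods (using 1 − P(present | H) for each absent feature):
  phishing: 0.54 × 0.53 × 0.66 × (1 − 0.79) × 0.28 = 0.011107
  romance scam: 0.30 × 0.30 × 0.26 × (1 − 0.79) × 0.21 = 0.0010319
  legitimate marketing: 0.16 × 0.80 × 0.31 × (1 − 0.21) × 0.90 = 0.028212
Marginal likelihood of the evidence = 0.040351.
P(phishing | evidence) = 0.011107 / 0.040351 ≈ 0.275.

0.275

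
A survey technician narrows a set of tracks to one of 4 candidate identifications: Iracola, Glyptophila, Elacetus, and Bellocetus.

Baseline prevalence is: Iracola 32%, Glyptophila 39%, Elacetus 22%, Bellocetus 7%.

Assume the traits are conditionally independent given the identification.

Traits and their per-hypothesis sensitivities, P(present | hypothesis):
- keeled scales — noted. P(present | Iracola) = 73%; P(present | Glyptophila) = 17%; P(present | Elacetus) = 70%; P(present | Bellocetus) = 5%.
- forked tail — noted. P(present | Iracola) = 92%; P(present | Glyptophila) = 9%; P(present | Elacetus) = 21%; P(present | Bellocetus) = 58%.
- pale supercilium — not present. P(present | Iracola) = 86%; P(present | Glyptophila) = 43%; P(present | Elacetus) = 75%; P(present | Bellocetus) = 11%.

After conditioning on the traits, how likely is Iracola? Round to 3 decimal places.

0.694

By Bayes' rule with conditional independence, the unnormalized weight for each hypothesis is prior × ∏ likelihoods (using 1 − P(present | H) for each absent trait):
  Iracola: 0.32 × 0.73 × 0.92 × (1 − 0.86) = 0.030088
  Glyptophila: 0.39 × 0.17 × 0.09 × (1 − 0.43) = 0.0034012
  Elacetus: 0.22 × 0.70 × 0.21 × (1 − 0.75) = 0.008085
  Bellocetus: 0.07 × 0.05 × 0.58 × (1 − 0.11) = 0.0018067
The unnormalized weights sum to 0.043381.
P(Iracola | evidence) = 0.030088 / 0.043381 ≈ 0.694.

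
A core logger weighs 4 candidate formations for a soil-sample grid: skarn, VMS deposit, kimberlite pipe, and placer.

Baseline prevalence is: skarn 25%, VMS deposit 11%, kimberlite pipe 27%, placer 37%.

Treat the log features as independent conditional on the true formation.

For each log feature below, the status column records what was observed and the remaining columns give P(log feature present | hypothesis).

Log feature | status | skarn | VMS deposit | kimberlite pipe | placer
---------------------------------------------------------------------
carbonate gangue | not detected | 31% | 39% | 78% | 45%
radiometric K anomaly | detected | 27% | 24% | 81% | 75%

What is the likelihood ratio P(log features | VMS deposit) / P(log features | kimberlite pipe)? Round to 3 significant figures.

The Bayes factor is the ratio of the joint likelihoods of the log feature pattern under the two hypotheses (using 1 − P(present | H) for each absent log feature).
  VMS deposit: (1 − 0.39) × 0.24 = 0.1464
  kimberlite pipe: (1 − 0.78) × 0.81 = 0.1782
Bayes factor = 0.1464 / 0.1782 ≈ 0.822

0.822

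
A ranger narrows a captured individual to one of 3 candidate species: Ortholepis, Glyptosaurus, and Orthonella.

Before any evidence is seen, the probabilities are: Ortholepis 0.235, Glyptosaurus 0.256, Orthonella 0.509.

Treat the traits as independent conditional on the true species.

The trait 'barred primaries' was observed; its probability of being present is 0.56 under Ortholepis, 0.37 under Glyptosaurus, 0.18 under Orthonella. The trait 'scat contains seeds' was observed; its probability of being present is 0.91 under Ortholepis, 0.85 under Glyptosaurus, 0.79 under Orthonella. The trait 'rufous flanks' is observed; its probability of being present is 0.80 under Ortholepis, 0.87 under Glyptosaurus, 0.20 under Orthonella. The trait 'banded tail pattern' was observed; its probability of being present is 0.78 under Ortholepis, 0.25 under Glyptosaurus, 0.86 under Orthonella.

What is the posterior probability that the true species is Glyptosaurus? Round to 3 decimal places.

0.167

By Bayes' rule with conditional independence, the unnormalized weight for each hypothesis is prior × ∏ likelihoods:
  Ortholepis: 0.235 × 0.56 × 0.91 × 0.80 × 0.78 = 0.074728
  Glyptosaurus: 0.256 × 0.37 × 0.85 × 0.87 × 0.25 = 0.017511
  Orthonella: 0.509 × 0.18 × 0.79 × 0.20 × 0.86 = 0.012449
Marginal likelihood of the evidence = 0.10469.
P(Glyptosaurus | evidence) = 0.017511 / 0.10469 ≈ 0.167.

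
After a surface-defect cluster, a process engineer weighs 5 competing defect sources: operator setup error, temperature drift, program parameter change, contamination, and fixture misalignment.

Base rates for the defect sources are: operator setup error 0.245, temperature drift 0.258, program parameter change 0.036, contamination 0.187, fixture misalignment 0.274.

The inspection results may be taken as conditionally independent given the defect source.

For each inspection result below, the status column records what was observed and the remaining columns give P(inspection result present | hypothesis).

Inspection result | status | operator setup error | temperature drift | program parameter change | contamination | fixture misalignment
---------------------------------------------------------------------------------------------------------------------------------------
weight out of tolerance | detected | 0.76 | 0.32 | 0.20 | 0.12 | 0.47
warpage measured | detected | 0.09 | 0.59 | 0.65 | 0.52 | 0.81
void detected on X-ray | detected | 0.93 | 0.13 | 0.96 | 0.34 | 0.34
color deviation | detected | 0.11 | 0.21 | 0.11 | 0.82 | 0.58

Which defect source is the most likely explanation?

Multiply each prior by the joint likelihood of the inspection result pattern:
  operator setup error: 0.245 × 0.76 × 0.09 × 0.93 × 0.11 = 0.0017143
  temperature drift: 0.258 × 0.32 × 0.59 × 0.13 × 0.21 = 0.0013298
  program parameter change: 0.036 × 0.20 × 0.65 × 0.96 × 0.11 = 0.00049421
  contamination: 0.187 × 0.12 × 0.52 × 0.34 × 0.82 = 0.0032533
  fixture misalignment: 0.274 × 0.47 × 0.81 × 0.34 × 0.58 = 0.02057
The unnormalized weights sum to 0.027362.
P(operator setup error | evidence) ≈ 0.0017143 / 0.027362 ≈ 0.063
P(temperature drift | evidence) ≈ 0.0013298 / 0.027362 ≈ 0.049
P(program parameter change | evidence) ≈ 0.00049421 / 0.027362 ≈ 0.018
P(contamination | evidence) ≈ 0.0032533 / 0.027362 ≈ 0.119
P(fixture misalignment | evidence) ≈ 0.02057 / 0.027362 ≈ 0.752
The largest is 0.752, so fixture misalignment is most probable.

fixture misalignment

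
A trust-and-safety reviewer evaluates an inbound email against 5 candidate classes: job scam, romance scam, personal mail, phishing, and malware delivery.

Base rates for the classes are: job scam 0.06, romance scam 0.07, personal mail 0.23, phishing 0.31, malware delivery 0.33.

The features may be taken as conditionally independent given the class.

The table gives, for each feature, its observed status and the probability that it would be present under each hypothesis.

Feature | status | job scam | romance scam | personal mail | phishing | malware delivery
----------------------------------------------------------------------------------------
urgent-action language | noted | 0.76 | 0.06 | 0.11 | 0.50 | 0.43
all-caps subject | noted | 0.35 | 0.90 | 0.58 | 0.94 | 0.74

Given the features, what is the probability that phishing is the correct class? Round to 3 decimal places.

For each hypothesis, the unnormalized posterior weight is prior × product of the feature likelihoods:
  job scam: 0.06 × 0.76 × 0.35 = 0.01596
  romance scam: 0.07 × 0.06 × 0.90 = 0.00378
  personal mail: 0.23 × 0.11 × 0.58 = 0.014674
  phishing: 0.31 × 0.50 × 0.94 = 0.1457
  malware delivery: 0.33 × 0.43 × 0.74 = 0.10501
Marginal likelihood of the evidence = 0.28512.
P(phishing | evidence) = 0.1457 / 0.28512 ≈ 0.511.

0.511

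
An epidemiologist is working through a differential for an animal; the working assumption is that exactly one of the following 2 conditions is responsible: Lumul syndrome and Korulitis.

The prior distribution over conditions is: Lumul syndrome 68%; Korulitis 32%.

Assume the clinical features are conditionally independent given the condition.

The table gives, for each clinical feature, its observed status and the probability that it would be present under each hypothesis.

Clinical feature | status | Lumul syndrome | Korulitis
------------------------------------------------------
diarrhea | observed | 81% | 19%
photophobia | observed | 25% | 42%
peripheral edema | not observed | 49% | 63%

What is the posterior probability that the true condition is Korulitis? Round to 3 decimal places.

0.119

By Bayes' rule with conditional independence, the unnormalized weight for each hypothesis is prior × ∏ likelihoods (using 1 − P(present | H) for each absent clinical feature):
  Lumul syndrome: 0.68 × 0.81 × 0.25 × (1 − 0.49) = 0.070227
  Korulitis: 0.32 × 0.19 × 0.42 × (1 − 0.63) = 0.0094483
Marginal likelihood of the evidence = 0.079675.
P(Korulitis | evidence) = 0.0094483 / 0.079675 ≈ 0.119.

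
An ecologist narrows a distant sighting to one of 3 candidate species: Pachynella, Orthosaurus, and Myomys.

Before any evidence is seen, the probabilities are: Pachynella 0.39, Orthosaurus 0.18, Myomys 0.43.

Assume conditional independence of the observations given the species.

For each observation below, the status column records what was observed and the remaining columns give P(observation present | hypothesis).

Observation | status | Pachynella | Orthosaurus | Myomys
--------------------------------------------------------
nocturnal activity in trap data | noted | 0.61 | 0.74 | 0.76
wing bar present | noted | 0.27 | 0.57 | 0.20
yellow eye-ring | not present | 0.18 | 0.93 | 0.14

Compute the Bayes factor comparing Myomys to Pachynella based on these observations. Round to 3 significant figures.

The Bayes factor is the ratio of the joint likelihoods of the evidence pattern under the two hypotheses (using 1 − P(present | H) for each absent observation).
  Myomys: 0.76 × 0.20 × (1 − 0.14) = 0.13072
  Pachynella: 0.61 × 0.27 × (1 − 0.18) = 0.13505
Bayes factor = 0.13072 / 0.13505 ≈ 0.968

0.968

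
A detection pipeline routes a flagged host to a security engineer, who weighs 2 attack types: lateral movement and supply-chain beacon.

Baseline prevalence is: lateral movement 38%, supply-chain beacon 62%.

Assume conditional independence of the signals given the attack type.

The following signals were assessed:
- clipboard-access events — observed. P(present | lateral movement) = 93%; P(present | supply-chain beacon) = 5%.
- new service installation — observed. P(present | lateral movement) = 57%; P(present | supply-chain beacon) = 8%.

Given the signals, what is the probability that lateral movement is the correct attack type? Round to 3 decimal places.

By Bayes' rule with conditional independence, the unnormalized weight for each hypothesis is prior × ∏ likelihoods:
  lateral movement: 0.38 × 0.93 × 0.57 = 0.20144
  supply-chain beacon: 0.62 × 0.05 × 0.08 = 0.00248
Marginal likelihood of the evidence = 0.20392.
P(lateral movement | evidence) = 0.20144 / 0.20392 ≈ 0.988.

0.988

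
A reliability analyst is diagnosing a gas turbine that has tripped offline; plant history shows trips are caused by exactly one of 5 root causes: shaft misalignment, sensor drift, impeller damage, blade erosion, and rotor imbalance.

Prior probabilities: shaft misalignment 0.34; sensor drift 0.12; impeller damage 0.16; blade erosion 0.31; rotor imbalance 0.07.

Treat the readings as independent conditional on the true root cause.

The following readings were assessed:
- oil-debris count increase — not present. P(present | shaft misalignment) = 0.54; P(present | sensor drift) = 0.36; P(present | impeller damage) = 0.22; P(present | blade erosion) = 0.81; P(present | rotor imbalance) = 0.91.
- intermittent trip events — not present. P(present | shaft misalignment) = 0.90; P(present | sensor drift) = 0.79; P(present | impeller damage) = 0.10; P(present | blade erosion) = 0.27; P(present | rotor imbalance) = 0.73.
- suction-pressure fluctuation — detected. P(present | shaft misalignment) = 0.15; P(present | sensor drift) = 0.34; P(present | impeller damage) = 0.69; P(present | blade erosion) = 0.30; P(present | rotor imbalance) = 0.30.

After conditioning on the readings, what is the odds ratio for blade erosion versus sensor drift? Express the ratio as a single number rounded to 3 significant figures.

2.35

The normalizing constant cancels in an odds ratio, so compute prior × likelihood for the two hypotheses only (using 1 − P(present | H) for each absent reading):
  blade erosion: 0.31 × (1 − 0.81) × (1 − 0.27) × 0.30 = 0.012899
  sensor drift: 0.12 × (1 − 0.36) × (1 − 0.79) × 0.34 = 0.0054835
Posterior odds = 0.012899 / 0.0054835 ≈ 2.35.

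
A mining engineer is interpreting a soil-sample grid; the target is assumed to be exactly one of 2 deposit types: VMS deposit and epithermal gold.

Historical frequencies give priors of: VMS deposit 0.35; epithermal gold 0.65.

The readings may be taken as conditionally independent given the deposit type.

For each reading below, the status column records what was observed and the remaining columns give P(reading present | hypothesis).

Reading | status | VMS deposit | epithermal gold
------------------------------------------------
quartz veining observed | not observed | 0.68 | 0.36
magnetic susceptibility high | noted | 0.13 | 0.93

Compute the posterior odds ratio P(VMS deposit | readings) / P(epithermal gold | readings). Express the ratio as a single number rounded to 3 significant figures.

0.0376

The normalizing constant cancels in an odds ratio, so compute prior × likelihood for the two hypotheses only (using 1 − P(present | H) for each absent reading):
  VMS deposit: 0.35 × (1 − 0.68) × 0.13 = 0.01456
  epithermal gold: 0.65 × (1 − 0.36) × 0.93 = 0.38688
Odds(VMS deposit : epithermal gold) = 0.01456 / 0.38688 ≈ 0.0376.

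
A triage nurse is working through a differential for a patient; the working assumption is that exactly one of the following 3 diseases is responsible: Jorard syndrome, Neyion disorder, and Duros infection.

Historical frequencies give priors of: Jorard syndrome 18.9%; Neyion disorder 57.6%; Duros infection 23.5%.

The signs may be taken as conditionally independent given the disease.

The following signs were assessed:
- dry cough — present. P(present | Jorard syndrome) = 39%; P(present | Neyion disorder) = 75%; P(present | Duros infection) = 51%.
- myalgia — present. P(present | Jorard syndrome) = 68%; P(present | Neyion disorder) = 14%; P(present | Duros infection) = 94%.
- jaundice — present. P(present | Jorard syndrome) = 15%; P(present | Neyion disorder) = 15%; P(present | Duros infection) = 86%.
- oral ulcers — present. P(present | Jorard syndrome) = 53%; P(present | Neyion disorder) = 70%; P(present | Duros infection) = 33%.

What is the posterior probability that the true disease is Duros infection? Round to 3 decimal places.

Multiply each prior by the joint likelihood of the sign pattern:
  Jorard syndrome: 0.189 × 0.39 × 0.68 × 0.15 × 0.53 = 0.0039848
  Neyion disorder: 0.576 × 0.75 × 0.14 × 0.15 × 0.70 = 0.0063504
  Duros infection: 0.235 × 0.51 × 0.94 × 0.86 × 0.33 = 0.031973
Marginal likelihood of the evidence = 0.042308.
P(Duros infection | evidence) = 0.031973 / 0.042308 ≈ 0.756.

0.756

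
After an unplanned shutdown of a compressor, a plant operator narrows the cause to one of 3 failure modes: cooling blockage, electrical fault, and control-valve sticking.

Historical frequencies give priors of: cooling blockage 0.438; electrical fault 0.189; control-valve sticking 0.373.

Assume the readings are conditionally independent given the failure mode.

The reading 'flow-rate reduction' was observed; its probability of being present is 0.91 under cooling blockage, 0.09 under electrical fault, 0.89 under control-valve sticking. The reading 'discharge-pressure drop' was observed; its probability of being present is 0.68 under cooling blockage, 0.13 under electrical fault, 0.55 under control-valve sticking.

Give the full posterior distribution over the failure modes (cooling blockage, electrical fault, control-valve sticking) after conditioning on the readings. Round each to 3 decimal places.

Multiply each prior by the joint likelihood of the reading pattern:
  cooling blockage: 0.438 × 0.91 × 0.68 = 0.27103
  electrical fault: 0.189 × 0.09 × 0.13 = 0.0022113
  control-valve sticking: 0.373 × 0.89 × 0.55 = 0.18258
Marginal likelihood of the evidence = 0.45583.
P(cooling blockage | evidence) = 0.27103 / 0.45583 ≈ 0.595
P(electrical fault | evidence) = 0.0022113 / 0.45583 ≈ 0.005
P(control-valve sticking | evidence) = 0.18258 / 0.45583 ≈ 0.401

0.595, 0.005, 0.401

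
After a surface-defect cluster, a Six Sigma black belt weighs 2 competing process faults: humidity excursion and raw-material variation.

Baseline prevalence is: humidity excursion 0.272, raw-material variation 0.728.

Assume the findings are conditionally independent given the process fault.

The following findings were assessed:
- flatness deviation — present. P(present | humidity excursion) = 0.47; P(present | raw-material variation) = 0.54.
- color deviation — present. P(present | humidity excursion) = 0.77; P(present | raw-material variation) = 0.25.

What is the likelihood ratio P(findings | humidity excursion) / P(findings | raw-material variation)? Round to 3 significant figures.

2.68

Take the product of per-finding likelihoods under each hypothesis, then divide.
  humidity excursion: 0.47 × 0.77 = 0.3619
  raw-material variation: 0.54 × 0.25 = 0.135
Bayes factor = 0.3619 / 0.135 ≈ 2.68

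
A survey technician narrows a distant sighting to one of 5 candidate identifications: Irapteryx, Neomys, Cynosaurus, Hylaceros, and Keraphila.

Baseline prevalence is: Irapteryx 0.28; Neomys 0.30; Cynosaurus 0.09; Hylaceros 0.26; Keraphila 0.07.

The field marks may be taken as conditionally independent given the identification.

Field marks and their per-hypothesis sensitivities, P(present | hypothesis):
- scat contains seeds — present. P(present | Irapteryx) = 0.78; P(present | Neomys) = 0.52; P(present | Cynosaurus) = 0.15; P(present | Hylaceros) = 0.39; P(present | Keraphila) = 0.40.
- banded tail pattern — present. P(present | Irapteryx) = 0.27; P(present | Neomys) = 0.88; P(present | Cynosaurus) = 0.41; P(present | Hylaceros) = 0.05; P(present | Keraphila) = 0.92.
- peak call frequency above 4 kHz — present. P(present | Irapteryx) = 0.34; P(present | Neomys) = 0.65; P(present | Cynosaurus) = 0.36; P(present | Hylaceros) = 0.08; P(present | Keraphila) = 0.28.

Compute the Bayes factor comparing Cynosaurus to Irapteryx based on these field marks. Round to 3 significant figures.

0.309

Take the product of per-field mark likelihoods under each hypothesis, then divide.
  Cynosaurus: 0.15 × 0.41 × 0.36 = 0.02214
  Irapteryx: 0.78 × 0.27 × 0.34 = 0.071604
Bayes factor = 0.02214 / 0.071604 ≈ 0.309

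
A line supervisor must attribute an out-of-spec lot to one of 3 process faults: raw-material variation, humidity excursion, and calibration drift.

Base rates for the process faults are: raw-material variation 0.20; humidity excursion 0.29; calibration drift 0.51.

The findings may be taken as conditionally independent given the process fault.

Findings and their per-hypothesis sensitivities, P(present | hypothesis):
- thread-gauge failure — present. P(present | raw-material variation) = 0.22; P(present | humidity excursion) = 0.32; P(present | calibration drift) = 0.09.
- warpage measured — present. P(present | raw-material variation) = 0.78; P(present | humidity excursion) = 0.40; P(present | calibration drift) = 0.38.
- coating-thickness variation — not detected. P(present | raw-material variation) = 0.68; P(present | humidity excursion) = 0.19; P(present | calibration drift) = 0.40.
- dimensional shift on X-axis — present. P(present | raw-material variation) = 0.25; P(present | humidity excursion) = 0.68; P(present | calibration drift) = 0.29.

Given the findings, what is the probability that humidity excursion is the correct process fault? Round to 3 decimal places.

For each hypothesis, the unnormalized posterior weight is prior × product of the finding likelihoods (using 1 − P(present | H) for each absent finding):
  raw-material variation: 0.20 × 0.22 × 0.78 × (1 − 0.68) × 0.25 = 0.0027456
  humidity excursion: 0.29 × 0.32 × 0.40 × (1 − 0.19) × 0.68 = 0.020446
  calibration drift: 0.51 × 0.09 × 0.38 × (1 − 0.40) × 0.29 = 0.0030349
Normalizing constant Z = 0.0027456 + 0.020446 + 0.0030349 = 0.026226.
P(humidity excursion | evidence) = 0.020446 / 0.026226 ≈ 0.780.

0.780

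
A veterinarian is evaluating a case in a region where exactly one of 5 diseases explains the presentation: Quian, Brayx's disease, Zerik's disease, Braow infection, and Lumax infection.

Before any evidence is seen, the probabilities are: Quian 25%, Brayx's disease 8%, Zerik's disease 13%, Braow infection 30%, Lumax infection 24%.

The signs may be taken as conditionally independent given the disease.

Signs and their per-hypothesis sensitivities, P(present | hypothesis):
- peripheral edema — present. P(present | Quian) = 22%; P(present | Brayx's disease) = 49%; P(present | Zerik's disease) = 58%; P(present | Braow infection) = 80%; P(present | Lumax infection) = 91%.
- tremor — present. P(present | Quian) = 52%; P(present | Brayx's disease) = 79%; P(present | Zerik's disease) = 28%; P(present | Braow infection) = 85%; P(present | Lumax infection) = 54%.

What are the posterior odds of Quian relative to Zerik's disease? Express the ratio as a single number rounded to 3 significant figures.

The normalizing constant cancels in an odds ratio, so compute prior × likelihood for the two hypotheses only:
  Quian: 0.25 × 0.22 × 0.52 = 0.0286
  Zerik's disease: 0.13 × 0.58 × 0.28 = 0.021112
Odds(Quian : Zerik's disease) = 0.0286 / 0.021112 ≈ 1.35.

1.35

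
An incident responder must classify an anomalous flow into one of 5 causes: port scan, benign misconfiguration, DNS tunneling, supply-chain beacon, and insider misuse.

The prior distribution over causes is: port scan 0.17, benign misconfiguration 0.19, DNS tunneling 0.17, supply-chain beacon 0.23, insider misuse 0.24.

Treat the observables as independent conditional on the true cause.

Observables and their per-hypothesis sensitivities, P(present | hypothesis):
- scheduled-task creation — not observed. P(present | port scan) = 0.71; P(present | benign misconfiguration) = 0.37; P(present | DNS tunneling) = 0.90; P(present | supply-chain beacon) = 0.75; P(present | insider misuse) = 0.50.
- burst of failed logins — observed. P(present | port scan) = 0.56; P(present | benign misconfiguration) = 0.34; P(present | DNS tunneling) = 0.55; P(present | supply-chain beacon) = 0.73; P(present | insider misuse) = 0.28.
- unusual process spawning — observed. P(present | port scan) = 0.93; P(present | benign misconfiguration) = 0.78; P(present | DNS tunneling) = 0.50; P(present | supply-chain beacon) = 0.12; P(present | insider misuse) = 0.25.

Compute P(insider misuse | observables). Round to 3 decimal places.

0.111

By Bayes' rule with conditional independence, the unnormalized weight for each hypothesis is prior × ∏ likelihoods (using 1 − P(present | H) for each absent observable):
  port scan: 0.17 × (1 − 0.71) × 0.56 × 0.93 = 0.025675
  benign misconfiguration: 0.19 × (1 − 0.37) × 0.34 × 0.78 = 0.031744
  DNS tunneling: 0.17 × (1 − 0.90) × 0.55 × 0.50 = 0.004675
  supply-chain beacon: 0.23 × (1 − 0.75) × 0.73 × 0.12 = 0.005037
  insider misuse: 0.24 × (1 − 0.50) × 0.28 × 0.25 = 0.0084
Marginal likelihood of the evidence = 0.075532.
P(insider misuse | evidence) = 0.0084 / 0.075532 ≈ 0.111.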